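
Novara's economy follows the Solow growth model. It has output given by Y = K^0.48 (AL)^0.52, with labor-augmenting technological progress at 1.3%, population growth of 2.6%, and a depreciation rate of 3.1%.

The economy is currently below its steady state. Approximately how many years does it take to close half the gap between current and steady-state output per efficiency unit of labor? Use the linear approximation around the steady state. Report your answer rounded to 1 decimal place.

Near the steady state the convergence rate is λ = (1 − α)(n + g + δ).
λ = (1 − 0.48) × 0.070 = 0.52 × 0.070 = 0.0364
Half-life = ln 2 / λ = 0.6931 / 0.0364 ≈ 19.04 years

t_½ ≈ 19.0 years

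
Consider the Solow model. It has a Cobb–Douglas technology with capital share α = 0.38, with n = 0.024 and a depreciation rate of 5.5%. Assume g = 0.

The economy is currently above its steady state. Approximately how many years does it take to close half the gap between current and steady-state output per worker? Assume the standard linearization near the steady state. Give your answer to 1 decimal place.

t_½ ≈ 14.2 years

Near the steady state the convergence rate is λ = (1 − α)(n + δ).
λ = (1 − 0.38) × 0.079 = 0.62 × 0.079 = 0.04898
Half-life = ln 2 / λ = 0.6931 / 0.04898 ≈ 14.15 years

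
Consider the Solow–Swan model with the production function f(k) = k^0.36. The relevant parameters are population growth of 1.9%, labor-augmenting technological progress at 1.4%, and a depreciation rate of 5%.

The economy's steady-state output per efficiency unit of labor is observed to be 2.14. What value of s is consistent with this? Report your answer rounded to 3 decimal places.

At the steady state, Δk = 0, so s·k^α = (n + g + δ)·k.
Since y* = [s/(n + g + δ)]^(α/(1−α)), we have s/(n + g + δ) = (y*)^((1−α)/α) = 2.14^1.7778 = 3.8673.
Therefore s = 3.8673 × (n + g + δ) = 3.8673 × 0.083 = 0.3210.

s ≈ 0.321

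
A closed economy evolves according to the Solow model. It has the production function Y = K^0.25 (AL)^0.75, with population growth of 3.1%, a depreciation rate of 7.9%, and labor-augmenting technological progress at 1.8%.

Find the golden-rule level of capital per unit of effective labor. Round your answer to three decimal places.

k_gold ≈ 2.441

The golden rule sets f'(k) = n + g + δ, i.e. α·k^(α−1) = n + g + δ.
So k^(1−α) = α / (n + g + δ) = 0.25 / 0.128 = 1.9531.
k_gold = 1.9531^(1/0.75) ≈ 2.4414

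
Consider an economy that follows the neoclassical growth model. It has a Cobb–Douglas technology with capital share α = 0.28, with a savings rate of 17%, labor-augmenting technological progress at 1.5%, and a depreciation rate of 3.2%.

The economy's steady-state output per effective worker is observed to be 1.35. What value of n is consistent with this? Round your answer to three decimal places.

Steady state requires s·f(k) = (n + g + δ)·k, i.e. s·k^α = (n + g + δ)·k.
Since y* = [s/(n + g + δ)]^(α/(1−α)), we have s/(n + g + δ) = (y*)^((1−α)/α) = 1.35^2.5714 = 2.1634.
Therefore n + g + δ = s / 2.1634 = 0.17 / 2.1634 = 0.0786, so n = 0.0786 − 0.047 = 0.0316.

n ≈ 0.032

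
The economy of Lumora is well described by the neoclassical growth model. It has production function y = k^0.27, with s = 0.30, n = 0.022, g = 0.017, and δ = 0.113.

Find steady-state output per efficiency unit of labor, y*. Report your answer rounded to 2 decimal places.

In steady state, investment equals break-even investment: s·k^α = (n + g + δ)·k.
Dividing both sides by k: k^(1−α) = s / (n + g + δ).
k^0.73 = 0.30 / (0.022 + 0.017 + 0.113) = 0.30 / 0.152 = 1.9737
k* = 1.9737^(1/0.73) ≈ 2.5380
y* = (k*)^α = 2.5380^0.27 ≈ 1.2859

y* = 1.29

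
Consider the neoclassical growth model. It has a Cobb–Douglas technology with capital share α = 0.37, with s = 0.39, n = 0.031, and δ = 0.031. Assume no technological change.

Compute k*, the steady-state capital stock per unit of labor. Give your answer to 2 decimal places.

k* ≈ 18.52

Steady state requires s·f(k) = (n + δ)·k, i.e. s·k^α = (n + δ)·k.
Dividing both sides by k: k^(1−α) = s / (n + δ).
k^0.63 = 0.39 / (0.031 + 0.031) = 0.39 / 0.062 = 6.2903
k* = 6.2903^(1/0.63) ≈ 18.5239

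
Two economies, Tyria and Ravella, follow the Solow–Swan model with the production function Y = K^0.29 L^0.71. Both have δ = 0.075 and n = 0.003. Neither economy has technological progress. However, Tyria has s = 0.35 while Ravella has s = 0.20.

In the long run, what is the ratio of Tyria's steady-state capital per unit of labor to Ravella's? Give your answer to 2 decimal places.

ratio ≈ 2.20

Steady-state k* = [s/(n + δ)]^(1/(1−α)), so the ratio is [ (s_T/(n + δ)_T) / (s_R/(n + δ)_R) ]^1.4085.
s_T/(n + δ)_T = 0.35/0.078 = 4.4872; s_R/(n + δ)_R = 0.20/0.078 = 2.5641.
Ratio = (4.4872/2.5641)^1.4085 = 1.7500^1.4085 ≈ 2.1995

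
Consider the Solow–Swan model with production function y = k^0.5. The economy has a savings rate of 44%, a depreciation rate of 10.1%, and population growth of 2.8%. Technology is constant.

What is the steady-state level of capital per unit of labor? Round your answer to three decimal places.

Steady state requires s·f(k) = (n + δ)·k, i.e. s·k^α = (n + δ)·k.
Dividing both sides by k: k^(1−α) = s / (n + δ).
k^0.5 = 0.44 / (0.028 + 0.101) = 0.44 / 0.129 = 3.4109
k* = 3.4109^(1/0.5) ≈ 11.6342

k* = 11.634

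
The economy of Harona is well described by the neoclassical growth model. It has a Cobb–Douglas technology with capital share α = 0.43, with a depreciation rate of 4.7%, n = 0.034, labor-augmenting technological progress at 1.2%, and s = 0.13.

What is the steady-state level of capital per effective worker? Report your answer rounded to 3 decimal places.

At the steady state, Δk = 0, so s·k^α = (n + g + δ)·k.
Dividing both sides by k: k^(1−α) = s / (n + g + δ).
k^0.57 = 0.13 / (0.034 + 0.012 + 0.047) = 0.13 / 0.093 = 1.3978
k* = 1.3978^(1/0.57) ≈ 1.7996

k* = 1.800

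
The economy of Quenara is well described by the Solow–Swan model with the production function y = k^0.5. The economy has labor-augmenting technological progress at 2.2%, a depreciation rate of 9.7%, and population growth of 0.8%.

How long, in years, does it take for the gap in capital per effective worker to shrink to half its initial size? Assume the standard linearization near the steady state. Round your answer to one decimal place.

Near the steady state the convergence rate is λ = (1 − α)(n + g + δ).
λ = (1 − 0.5) × 0.127 = 0.5 × 0.127 = 0.0635
Half-life = ln 2 / λ = 0.6931 / 0.0635 ≈ 10.91 years

half-life ≈ 10.9 years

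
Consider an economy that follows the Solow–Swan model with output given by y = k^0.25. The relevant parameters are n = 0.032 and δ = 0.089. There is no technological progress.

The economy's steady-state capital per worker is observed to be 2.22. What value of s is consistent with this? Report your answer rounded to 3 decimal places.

In steady state, investment equals break-even investment: s·k^α = (n + δ)·k.
So s / (n + δ) = (k*)^(1−α) = 2.22^0.75 = 1.8187.
Therefore s = 1.8187 × (n + δ) = 1.8187 × 0.121 = 0.2201.

s ≈ 0.220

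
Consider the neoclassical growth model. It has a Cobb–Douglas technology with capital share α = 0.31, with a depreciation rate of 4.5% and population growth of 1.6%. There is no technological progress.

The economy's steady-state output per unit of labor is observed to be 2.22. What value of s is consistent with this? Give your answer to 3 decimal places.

s ≈ 0.360

In steady state, investment equals break-even investment: s·k^α = (n + δ)·k.
Since y* = [s/(n + δ)]^(α/(1−α)), we have s/(n + δ) = (y*)^((1−α)/α) = 2.22^2.2258 = 5.9008.
Therefore s = 5.9008 × (n + δ) = 5.9008 × 0.061 = 0.3599.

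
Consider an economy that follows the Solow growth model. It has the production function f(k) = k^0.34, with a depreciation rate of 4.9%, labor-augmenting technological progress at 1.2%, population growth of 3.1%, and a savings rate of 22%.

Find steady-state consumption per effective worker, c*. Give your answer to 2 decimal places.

In steady state, investment equals break-even investment: s·k^α = (n + g + δ)·k.
Dividing both sides by k: k^(1−α) = s / (n + g + δ).
k^0.66 = 0.22 / (0.031 + 0.012 + 0.049) = 0.22 / 0.092 = 2.3913
k* = 2.3913^(1/0.66) ≈ 3.7470
y* = (k*)^α = 3.7470^0.34 ≈ 1.5669
c* = (1 − s)·y* = (1 − 0.22) × 1.5669 ≈ 1.2222

c* = 1.22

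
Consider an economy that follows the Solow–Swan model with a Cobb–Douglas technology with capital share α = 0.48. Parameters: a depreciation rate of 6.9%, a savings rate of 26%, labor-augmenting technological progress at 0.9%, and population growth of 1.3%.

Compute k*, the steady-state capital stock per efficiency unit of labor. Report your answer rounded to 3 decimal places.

At the steady state, Δk = 0, so s·k^α = (n + g + δ)·k.
Dividing both sides by k: k^(1−α) = s / (n + g + δ).
k^0.52 = 0.26 / (0.013 + 0.009 + 0.069) = 0.26 / 0.091 = 2.8571
k* = 2.8571^(1/0.52) ≈ 7.5297

k* ≈ 7.530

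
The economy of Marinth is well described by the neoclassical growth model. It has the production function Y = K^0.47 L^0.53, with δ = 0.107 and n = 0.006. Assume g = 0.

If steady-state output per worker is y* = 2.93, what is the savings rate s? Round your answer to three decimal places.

s ≈ 0.380

In steady state, investment equals break-even investment: s·k^α = (n + δ)·k.
Since y* = [s/(n + δ)]^(α/(1−α)), we have s/(n + δ) = (y*)^((1−α)/α) = 2.93^1.1277 = 3.3611.
Therefore s = 3.3611 × (n + δ) = 3.3611 × 0.113 = 0.3798.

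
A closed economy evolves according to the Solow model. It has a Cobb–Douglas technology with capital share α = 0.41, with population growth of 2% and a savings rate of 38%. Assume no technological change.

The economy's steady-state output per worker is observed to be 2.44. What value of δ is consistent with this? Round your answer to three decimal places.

Steady state requires s·f(k) = (n + δ)·k, i.e. s·k^α = (n + δ)·k.
Since y* = [s/(n + δ)]^(α/(1−α)), we have s/(n + δ) = (y*)^((1−α)/α) = 2.44^1.439 = 3.6096.
Therefore n + δ = s / 3.6096 = 0.38 / 3.6096 = 0.1053, so δ = 0.1053 − 0.020 = 0.0853.

δ ≈ 0.085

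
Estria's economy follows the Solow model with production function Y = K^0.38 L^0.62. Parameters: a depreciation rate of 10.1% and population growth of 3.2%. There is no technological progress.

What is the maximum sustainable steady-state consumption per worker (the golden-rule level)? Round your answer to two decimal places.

c_gold ≈ 1.18

At the golden rule, f'(k) = n + δ, so α·k^(α−1) = n + δ and k_gold = (α/(n + δ))^(1/(1−α)).
k_gold = (0.38/0.133)^(1/0.62) = 2.8571^1.6129 ≈ 5.4370
c_gold = f(k_gold) − (n + δ)·k_gold = 1.9030 − 0.133×5.4370 ≈ 1.1799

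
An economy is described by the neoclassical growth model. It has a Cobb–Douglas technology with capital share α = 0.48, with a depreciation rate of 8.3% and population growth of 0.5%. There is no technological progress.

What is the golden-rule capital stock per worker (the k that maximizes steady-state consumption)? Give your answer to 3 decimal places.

k_gold ≈ 26.112

The golden rule sets f'(k) = n + δ, i.e. α·k^(α−1) = n + δ.
So k^(1−α) = α / (n + δ) = 0.48 / 0.088 = 5.4545.
k_gold = 5.4545^(1/0.52) ≈ 26.1118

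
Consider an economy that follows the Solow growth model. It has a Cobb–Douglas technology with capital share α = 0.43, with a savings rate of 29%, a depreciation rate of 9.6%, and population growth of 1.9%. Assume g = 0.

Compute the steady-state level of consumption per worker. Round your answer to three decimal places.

Steady state requires s·f(k) = (n + δ)·k, i.e. s·k^α = (n + δ)·k.
Dividing both sides by k: k^(1−α) = s / (n + δ).
k^0.57 = 0.29 / (0.019 + 0.096) = 0.29 / 0.115 = 2.5217
k* = 2.5217^(1/0.57) ≈ 5.0667
y* = (k*)^α = 5.0667^0.43 ≈ 2.0092
c* = (1 − s)·y* = (1 − 0.29) × 2.0092 ≈ 1.4265

c* = 1.427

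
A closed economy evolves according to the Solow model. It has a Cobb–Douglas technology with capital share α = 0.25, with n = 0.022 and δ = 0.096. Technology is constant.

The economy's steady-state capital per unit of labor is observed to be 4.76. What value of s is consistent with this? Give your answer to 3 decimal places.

In steady state, investment equals break-even investment: s·k^α = (n + δ)·k.
So s / (n + δ) = (k*)^(1−α) = 4.76^0.75 = 3.2226.
Therefore s = 3.2226 × (n + δ) = 3.2226 × 0.118 = 0.3803.

s ≈ 0.380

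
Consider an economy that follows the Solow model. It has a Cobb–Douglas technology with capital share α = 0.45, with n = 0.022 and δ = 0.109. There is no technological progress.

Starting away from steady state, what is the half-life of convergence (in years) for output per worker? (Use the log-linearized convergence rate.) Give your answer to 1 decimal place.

Near the steady state the convergence rate is λ = (1 − α)(n + δ).
λ = (1 − 0.45) × 0.131 = 0.55 × 0.131 = 0.07205
Half-life = ln 2 / λ = 0.6931 / 0.07205 ≈ 9.62 years

about 9.6 years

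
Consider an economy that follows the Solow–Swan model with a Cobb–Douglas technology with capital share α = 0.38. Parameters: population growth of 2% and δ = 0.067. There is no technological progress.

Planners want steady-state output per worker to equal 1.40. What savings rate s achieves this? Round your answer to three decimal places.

s ≈ 0.151

Steady state requires s·f(k) = (n + δ)·k, i.e. s·k^α = (n + δ)·k.
Since y* = [s/(n + δ)]^(α/(1−α)), we have s/(n + δ) = (y*)^((1−α)/α) = 1.40^1.6316 = 1.7315.
Therefore s = 1.7315 × (n + δ) = 1.7315 × 0.087 = 0.1506.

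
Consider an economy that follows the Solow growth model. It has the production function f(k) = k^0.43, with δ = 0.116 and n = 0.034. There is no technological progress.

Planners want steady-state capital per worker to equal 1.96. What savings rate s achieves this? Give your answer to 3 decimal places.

s ≈ 0.220

In steady state, investment equals break-even investment: s·k^α = (n + δ)·k.
So s / (n + δ) = (k*)^(1−α) = 1.96^0.57 = 1.4675.
Therefore s = 1.4675 × (n + δ) = 1.4675 × 0.150 = 0.2201.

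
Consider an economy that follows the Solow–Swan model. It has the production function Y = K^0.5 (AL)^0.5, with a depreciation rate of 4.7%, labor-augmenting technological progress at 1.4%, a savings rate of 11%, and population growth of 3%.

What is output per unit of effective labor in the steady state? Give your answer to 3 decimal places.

y* ≈ 1.209

In steady state, investment equals break-even investment: s·k^α = (n + g + δ)·k.
Dividing both sides by k: k^(1−α) = s / (n + g + δ).
k^0.5 = 0.11 / (0.030 + 0.014 + 0.047) = 0.11 / 0.091 = 1.2088
k* = 1.2088^(1/0.5) ≈ 1.4612
y* = (k*)^α = 1.4612^0.5 ≈ 1.2088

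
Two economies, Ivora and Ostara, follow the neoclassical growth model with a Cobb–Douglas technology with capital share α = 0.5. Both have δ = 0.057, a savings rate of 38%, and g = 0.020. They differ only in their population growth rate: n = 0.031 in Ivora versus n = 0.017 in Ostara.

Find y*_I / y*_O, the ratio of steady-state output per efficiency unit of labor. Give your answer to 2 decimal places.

ratio ≈ 0.87

Steady-state y* = [s/(n + g + δ)]^(α/(1−α)), so the ratio is [ (s_I/(n + g + δ)_I) / (s_O/(n + g + δ)_O) ]^1.
s_I/(n + g + δ)_I = 0.38/0.108 = 3.5185; s_O/(n + g + δ)_O = 0.38/0.094 = 4.0426.
Ratio = (3.5185/4.0426)^1 = 0.8704^1 ≈ 0.8704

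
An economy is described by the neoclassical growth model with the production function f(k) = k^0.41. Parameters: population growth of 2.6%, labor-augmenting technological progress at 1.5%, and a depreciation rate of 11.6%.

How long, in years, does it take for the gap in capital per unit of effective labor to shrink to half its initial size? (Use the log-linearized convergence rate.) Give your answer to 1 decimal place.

Near the steady state the convergence rate is λ = (1 − α)(n + g + δ).
λ = (1 − 0.41) × 0.157 = 0.59 × 0.157 = 0.09263
Half-life = ln 2 / λ = 0.6931 / 0.09263 ≈ 7.48 years

about 7.5 years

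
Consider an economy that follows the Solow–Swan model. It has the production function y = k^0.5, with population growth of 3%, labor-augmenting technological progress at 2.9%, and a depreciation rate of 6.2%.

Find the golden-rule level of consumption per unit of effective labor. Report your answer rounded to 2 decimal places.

c_gold ≈ 2.07

At the golden rule, f'(k) = n + g + δ, so α·k^(α−1) = n + g + δ and k_gold = (α/(n + g + δ))^(1/(1−α)).
k_gold = (0.5/0.121)^(1/0.5) = 4.1322^2 ≈ 17.0751
c_gold = f(k_gold) − (n + g + δ)·k_gold = 4.1322 − 0.121×17.0751 ≈ 2.0661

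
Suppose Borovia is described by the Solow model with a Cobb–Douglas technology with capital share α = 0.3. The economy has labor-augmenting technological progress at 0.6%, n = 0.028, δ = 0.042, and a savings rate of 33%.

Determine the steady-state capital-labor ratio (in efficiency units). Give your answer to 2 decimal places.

At the steady state, Δk = 0, so s·k^α = (n + g + δ)·k.
Rearranging, k^(1−α) = s / (n + g + δ).
k^0.7 = 0.33 / (0.028 + 0.006 + 0.042) = 0.33 / 0.076 = 4.3421
k* = 4.3421^(1/0.7) ≈ 8.1470

k* ≈ 8.15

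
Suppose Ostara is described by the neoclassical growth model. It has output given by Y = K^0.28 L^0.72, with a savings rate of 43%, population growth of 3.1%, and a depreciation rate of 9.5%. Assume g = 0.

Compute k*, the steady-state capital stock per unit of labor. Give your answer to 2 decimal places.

Steady state requires s·f(k) = (n + δ)·k, i.e. s·k^α = (n + δ)·k.
Rearranging, k^(1−α) = s / (n + δ).
k^0.72 = 0.43 / (0.031 + 0.095) = 0.43 / 0.126 = 3.4127
k* = 3.4127^(1/0.72) ≈ 5.5007

k* = 5.50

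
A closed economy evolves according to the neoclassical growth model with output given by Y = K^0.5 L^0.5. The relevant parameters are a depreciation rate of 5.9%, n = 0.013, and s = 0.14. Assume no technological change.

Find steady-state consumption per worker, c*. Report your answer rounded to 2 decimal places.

c* = 1.67

In steady state, investment equals break-even investment: s·k^α = (n + δ)·k.
Rearranging, k^(1−α) = s / (n + δ).
k^0.5 = 0.14 / (0.013 + 0.059) = 0.14 / 0.072 = 1.9444
k* = 1.9444^(1/0.5) ≈ 3.7807
y* = (k*)^α = 3.7807^0.5 ≈ 1.9444
c* = (1 − s)·y* = (1 − 0.14) × 1.9444 ≈ 1.6722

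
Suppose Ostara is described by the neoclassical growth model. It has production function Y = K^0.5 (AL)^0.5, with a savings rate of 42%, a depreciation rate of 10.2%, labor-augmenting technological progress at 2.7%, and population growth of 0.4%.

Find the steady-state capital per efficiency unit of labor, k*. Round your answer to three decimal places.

At the steady state, Δk = 0, so s·k^α = (n + g + δ)·k.
Rearranging, k^(1−α) = s / (n + g + δ).
k^0.5 = 0.42 / (0.004 + 0.027 + 0.102) = 0.42 / 0.133 = 3.1579
k* = 3.1579^(1/0.5) ≈ 9.9723

k* ≈ 9.972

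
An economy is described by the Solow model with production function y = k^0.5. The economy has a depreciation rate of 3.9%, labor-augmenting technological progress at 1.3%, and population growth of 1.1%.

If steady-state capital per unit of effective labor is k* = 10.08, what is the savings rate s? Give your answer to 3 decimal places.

At the steady state, Δk = 0, so s·k^α = (n + g + δ)·k.
So s / (n + g + δ) = (k*)^(1−α) = 10.08^0.5 = 3.1749.
Therefore s = 3.1749 × (n + g + δ) = 3.1749 × 0.063 = 0.2000.

s ≈ 0.200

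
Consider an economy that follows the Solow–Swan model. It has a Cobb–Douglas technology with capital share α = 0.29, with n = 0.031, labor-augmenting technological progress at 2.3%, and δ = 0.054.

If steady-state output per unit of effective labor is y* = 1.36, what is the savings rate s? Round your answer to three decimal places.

In steady state, investment equals break-even investment: s·k^α = (n + g + δ)·k.
Since y* = [s/(n + g + δ)]^(α/(1−α)), we have s/(n + g + δ) = (y*)^((1−α)/α) = 1.36^2.4483 = 2.1230.
Therefore s = 2.1230 × (n + g + δ) = 2.1230 × 0.108 = 0.2293.

s ≈ 0.229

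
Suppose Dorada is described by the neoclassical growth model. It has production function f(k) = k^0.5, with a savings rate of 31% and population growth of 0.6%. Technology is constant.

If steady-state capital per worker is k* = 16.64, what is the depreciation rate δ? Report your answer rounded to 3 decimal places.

δ ≈ 0.070

In steady state, investment equals break-even investment: s·k^α = (n + δ)·k.
So s / (n + δ) = (k*)^(1−α) = 16.64^0.5 = 4.0792.
Therefore n + δ = s / 4.0792 = 0.31 / 4.0792 = 0.0760, so δ = 0.0760 − 0.006 = 0.0700.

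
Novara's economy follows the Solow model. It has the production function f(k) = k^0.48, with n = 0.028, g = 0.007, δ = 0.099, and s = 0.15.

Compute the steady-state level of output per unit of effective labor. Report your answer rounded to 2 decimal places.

y* ≈ 1.11

At the steady state, Δk = 0, so s·k^α = (n + g + δ)·k.
Rearranging, k^(1−α) = s / (n + g + δ).
k^0.52 = 0.15 / (0.028 + 0.007 + 0.099) = 0.15 / 0.134 = 1.1194
k* = 1.1194^(1/0.52) ≈ 1.2422
y* = (k*)^α = 1.2422^0.48 ≈ 1.1097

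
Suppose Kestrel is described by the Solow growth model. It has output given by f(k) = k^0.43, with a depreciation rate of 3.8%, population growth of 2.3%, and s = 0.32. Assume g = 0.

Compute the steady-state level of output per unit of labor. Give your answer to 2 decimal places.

y* ≈ 3.49

Steady state requires s·f(k) = (n + δ)·k, i.e. s·k^α = (n + δ)·k.
Dividing both sides by k: k^(1−α) = s / (n + δ).
k^0.57 = 0.32 / (0.023 + 0.038) = 0.32 / 0.061 = 5.2459
k* = 5.2459^(1/0.57) ≈ 18.3165
y* = (k*)^α = 18.3165^0.43 ≈ 3.4916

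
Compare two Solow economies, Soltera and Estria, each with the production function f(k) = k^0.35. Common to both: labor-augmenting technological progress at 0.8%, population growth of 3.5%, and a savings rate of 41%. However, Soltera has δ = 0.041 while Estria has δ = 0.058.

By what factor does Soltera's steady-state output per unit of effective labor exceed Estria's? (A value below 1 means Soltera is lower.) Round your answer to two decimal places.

y*_S / y*_E ≈ 1.10

Steady-state y* = [s/(n + g + δ)]^(α/(1−α)), so the ratio is [ (s_S/(n + g + δ)_S) / (s_E/(n + g + δ)_E) ]^0.5385.
s_S/(n + g + δ)_S = 0.41/0.084 = 4.8810; s_E/(n + g + δ)_E = 0.41/0.101 = 4.0594.
Ratio = (4.8810/4.0594)^0.5385 = 1.2024^0.5385 ≈ 1.1043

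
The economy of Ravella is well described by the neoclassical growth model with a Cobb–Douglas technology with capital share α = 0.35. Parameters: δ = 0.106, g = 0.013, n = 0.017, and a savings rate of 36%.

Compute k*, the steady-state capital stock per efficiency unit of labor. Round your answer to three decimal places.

At the steady state, Δk = 0, so s·k^α = (n + g + δ)·k.
Rearranging, k^(1−α) = s / (n + g + δ).
k^0.65 = 0.36 / (0.017 + 0.013 + 0.106) = 0.36 / 0.136 = 2.6471
k* = 2.6471^(1/0.65) ≈ 4.4711

k* = 4.471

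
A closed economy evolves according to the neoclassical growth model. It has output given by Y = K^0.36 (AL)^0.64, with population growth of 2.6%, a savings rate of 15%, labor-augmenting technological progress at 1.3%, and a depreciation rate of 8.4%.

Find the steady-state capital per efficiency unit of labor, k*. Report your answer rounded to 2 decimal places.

k* ≈ 1.36

In steady state, investment equals break-even investment: s·k^α = (n + g + δ)·k.
Rearranging, k^(1−α) = s / (n + g + δ).
k^0.64 = 0.15 / (0.026 + 0.013 + 0.084) = 0.15 / 0.123 = 1.2195
k* = 1.2195^(1/0.64) ≈ 1.3635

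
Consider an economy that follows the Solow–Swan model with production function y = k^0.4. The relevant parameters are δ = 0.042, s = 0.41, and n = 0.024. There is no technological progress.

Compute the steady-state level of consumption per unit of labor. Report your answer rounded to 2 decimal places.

At the steady state, Δk = 0, so s·k^α = (n + δ)·k.
Rearranging, k^(1−α) = s / (n + δ).
k^0.6 = 0.41 / (0.024 + 0.042) = 0.41 / 0.066 = 6.2121
k* = 6.2121^(1/0.6) ≈ 20.9925
y* = (k*)^α = 20.9925^0.4 ≈ 3.3793
c* = (1 − s)·y* = (1 − 0.41) × 3.3793 ≈ 1.9938

c* = 1.99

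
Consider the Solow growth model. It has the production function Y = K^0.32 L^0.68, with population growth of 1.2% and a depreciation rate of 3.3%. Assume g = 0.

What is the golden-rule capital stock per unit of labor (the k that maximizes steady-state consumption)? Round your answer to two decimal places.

The golden rule sets f'(k) = n + δ, i.e. α·k^(α−1) = n + δ.
So k^(1−α) = α / (n + δ) = 0.32 / 0.045 = 7.1111.
k_gold = 7.1111^(1/0.68) ≈ 17.8998

k_gold ≈ 17.90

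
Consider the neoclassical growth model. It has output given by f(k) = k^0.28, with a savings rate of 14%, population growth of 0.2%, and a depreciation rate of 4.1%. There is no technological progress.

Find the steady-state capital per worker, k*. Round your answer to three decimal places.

k* ≈ 5.153

Steady state requires s·f(k) = (n + δ)·k, i.e. s·k^α = (n + δ)·k.
Rearranging, k^(1−α) = s / (n + δ).
k^0.72 = 0.14 / (0.002 + 0.041) = 0.14 / 0.043 = 3.2558
k* = 3.2558^(1/0.72) ≈ 5.1526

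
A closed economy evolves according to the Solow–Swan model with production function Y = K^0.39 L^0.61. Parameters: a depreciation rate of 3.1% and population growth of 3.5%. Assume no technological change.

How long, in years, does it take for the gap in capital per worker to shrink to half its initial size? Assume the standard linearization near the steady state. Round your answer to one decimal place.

Near the steady state the convergence rate is λ = (1 − α)(n + δ).
λ = (1 − 0.39) × 0.066 = 0.61 × 0.066 = 0.04026
Half-life = ln 2 / λ = 0.6931 / 0.04026 ≈ 17.22 years

t_½ ≈ 17.2 years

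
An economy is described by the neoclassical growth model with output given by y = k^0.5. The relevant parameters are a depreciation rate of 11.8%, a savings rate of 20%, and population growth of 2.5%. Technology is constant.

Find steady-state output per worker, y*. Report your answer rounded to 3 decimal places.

y* ≈ 1.399

At the steady state, Δk = 0, so s·k^α = (n + δ)·k.
Dividing both sides by k: k^(1−α) = s / (n + δ).
k^0.5 = 0.20 / (0.025 + 0.118) = 0.20 / 0.143 = 1.3986
k* = 1.3986^(1/0.5) ≈ 1.9561
y* = (k*)^α = 1.9561^0.5 ≈ 1.3986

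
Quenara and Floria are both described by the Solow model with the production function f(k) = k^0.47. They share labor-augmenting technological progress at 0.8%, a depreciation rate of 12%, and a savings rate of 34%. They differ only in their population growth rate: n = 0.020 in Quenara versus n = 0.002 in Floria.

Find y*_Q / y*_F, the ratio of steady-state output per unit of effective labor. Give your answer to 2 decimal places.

Steady-state y* = [s/(n + g + δ)]^(α/(1−α)), so the ratio is [ (s_Q/(n + g + δ)_Q) / (s_F/(n + g + δ)_F) ]^0.8868.
s_Q/(n + g + δ)_Q = 0.34/0.148 = 2.2973; s_F/(n + g + δ)_F = 0.34/0.130 = 2.6154.
Ratio = (2.2973/2.6154)^0.8868 = 0.8784^0.8868 ≈ 0.8914

y*_Q / y*_F ≈ 0.89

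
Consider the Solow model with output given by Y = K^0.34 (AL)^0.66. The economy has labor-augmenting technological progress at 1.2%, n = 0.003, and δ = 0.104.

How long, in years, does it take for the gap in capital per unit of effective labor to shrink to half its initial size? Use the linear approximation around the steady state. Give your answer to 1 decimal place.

about 8.8 years

Near the steady state the convergence rate is λ = (1 − α)(n + g + δ).
λ = (1 − 0.34) × 0.119 = 0.66 × 0.119 = 0.07854
Half-life = ln 2 / λ = 0.6931 / 0.07854 ≈ 8.82 years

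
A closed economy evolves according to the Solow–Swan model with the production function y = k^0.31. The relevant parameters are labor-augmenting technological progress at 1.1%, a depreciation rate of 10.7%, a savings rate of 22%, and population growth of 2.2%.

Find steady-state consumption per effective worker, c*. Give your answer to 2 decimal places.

In steady state, investment equals break-even investment: s·k^α = (n + g + δ)·k.
Dividing both sides by k: k^(1−α) = s / (n + g + δ).
k^0.69 = 0.22 / (0.022 + 0.011 + 0.107) = 0.22 / 0.140 = 1.5714
k* = 1.5714^(1/0.69) ≈ 1.9252
y* = (k*)^α = 1.9252^0.31 ≈ 1.2251
c* = (1 − s)·y* = (1 − 0.22) × 1.2251 ≈ 0.9556

c* ≈ 0.96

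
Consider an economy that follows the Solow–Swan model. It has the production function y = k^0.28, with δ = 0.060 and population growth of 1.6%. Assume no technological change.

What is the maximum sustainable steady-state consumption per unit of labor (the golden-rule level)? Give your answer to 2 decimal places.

At the golden rule, f'(k) = n + δ, so α·k^(α−1) = n + δ and k_gold = (α/(n + δ))^(1/(1−α)).
k_gold = (0.28/0.076)^(1/0.72) = 3.6842^1.3889 ≈ 6.1178
c_gold = f(k_gold) − (n + δ)·k_gold = 1.6605 − 0.076×6.1178 ≈ 1.1955

c_gold ≈ 1.20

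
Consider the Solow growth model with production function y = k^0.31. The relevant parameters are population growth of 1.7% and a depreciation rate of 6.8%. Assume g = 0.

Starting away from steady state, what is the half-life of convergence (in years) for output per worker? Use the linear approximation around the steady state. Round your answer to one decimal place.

t_½ ≈ 11.8 years

Near the steady state the convergence rate is λ = (1 − α)(n + δ).
λ = (1 − 0.31) × 0.085 = 0.69 × 0.085 = 0.05865
Half-life = ln 2 / λ = 0.6931 / 0.05865 ≈ 11.82 years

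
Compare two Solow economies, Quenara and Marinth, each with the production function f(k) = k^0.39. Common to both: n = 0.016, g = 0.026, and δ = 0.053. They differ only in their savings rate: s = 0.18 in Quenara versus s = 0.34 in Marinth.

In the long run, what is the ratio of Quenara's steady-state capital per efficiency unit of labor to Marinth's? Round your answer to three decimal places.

Steady-state k* = [s/(n + g + δ)]^(1/(1−α)), so the ratio is [ (s_Q/(n + g + δ)_Q) / (s_M/(n + g + δ)_M) ]^1.6393.
s_Q/(n + g + δ)_Q = 0.18/0.095 = 1.8947; s_M/(n + g + δ)_M = 0.34/0.095 = 3.5789.
Ratio = (1.8947/3.5789)^1.6393 = 0.5294^1.6393 ≈ 0.3525

ratio ≈ 0.353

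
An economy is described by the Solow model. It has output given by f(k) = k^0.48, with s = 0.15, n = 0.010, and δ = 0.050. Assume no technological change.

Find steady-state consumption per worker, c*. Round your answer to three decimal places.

In steady state, investment equals break-even investment: s·k^α = (n + δ)·k.
Rearranging, k^(1−α) = s / (n + δ).
k^0.52 = 0.15 / (0.010 + 0.050) = 0.15 / 0.060 = 2.5000
k* = 2.5000^(1/0.52) ≈ 5.8246
y* = (k*)^α = 5.8246^0.48 ≈ 2.3298
c* = (1 − s)·y* = (1 − 0.15) × 2.3298 ≈ 1.9803

c* = 1.980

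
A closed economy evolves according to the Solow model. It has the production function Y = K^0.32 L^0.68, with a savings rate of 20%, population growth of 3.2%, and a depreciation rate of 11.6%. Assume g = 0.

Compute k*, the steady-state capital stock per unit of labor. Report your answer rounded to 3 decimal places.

k* = 1.557

Steady state requires s·f(k) = (n + δ)·k, i.e. s·k^α = (n + δ)·k.
Dividing both sides by k: k^(1−α) = s / (n + δ).
k^0.68 = 0.20 / (0.032 + 0.116) = 0.20 / 0.148 = 1.3514
k* = 1.3514^(1/0.68) ≈ 1.5571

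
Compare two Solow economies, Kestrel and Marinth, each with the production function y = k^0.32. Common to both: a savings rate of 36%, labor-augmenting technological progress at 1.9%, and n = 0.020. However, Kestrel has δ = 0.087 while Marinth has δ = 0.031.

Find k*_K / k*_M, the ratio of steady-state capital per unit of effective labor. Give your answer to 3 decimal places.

Steady-state k* = [s/(n + g + δ)]^(1/(1−α)), so the ratio is [ (s_K/(n + g + δ)_K) / (s_M/(n + g + δ)_M) ]^1.4706.
s_K/(n + g + δ)_K = 0.36/0.126 = 2.8571; s_M/(n + g + δ)_M = 0.36/0.070 = 5.1429.
Ratio = (2.8571/5.1429)^1.4706 = 0.5555^1.4706 ≈ 0.4212

ratio ≈ 0.421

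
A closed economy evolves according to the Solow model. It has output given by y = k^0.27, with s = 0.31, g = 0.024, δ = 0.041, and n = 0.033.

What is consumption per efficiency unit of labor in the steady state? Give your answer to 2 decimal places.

c* ≈ 1.06

At the steady state, Δk = 0, so s·k^α = (n + g + δ)·k.
Dividing both sides by k: k^(1−α) = s / (n + g + δ).
k^0.73 = 0.31 / (0.033 + 0.024 + 0.041) = 0.31 / 0.098 = 3.1633
k* = 3.1633^(1/0.73) ≈ 4.8431
y* = (k*)^α = 4.8431^0.27 ≈ 1.5310
c* = (1 − s)·y* = (1 − 0.31) × 1.5310 ≈ 1.0564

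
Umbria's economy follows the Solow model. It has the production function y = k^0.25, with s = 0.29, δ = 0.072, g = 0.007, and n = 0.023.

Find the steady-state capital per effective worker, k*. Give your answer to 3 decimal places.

Steady state requires s·f(k) = (n + g + δ)·k, i.e. s·k^α = (n + g + δ)·k.
Rearranging, k^(1−α) = s / (n + g + δ).
k^0.75 = 0.29 / (0.023 + 0.007 + 0.072) = 0.29 / 0.102 = 2.8431
k* = 2.8431^(1/0.75) ≈ 4.0277

k* = 4.028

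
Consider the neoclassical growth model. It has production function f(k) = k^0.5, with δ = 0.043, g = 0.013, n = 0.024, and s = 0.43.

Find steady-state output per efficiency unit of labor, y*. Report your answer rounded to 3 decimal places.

y* ≈ 5.375

Steady state requires s·f(k) = (n + g + δ)·k, i.e. s·k^α = (n + g + δ)·k.
Dividing both sides by k: k^(1−α) = s / (n + g + δ).
k^0.5 = 0.43 / (0.024 + 0.013 + 0.043) = 0.43 / 0.080 = 5.3750
k* = 5.3750^(1/0.5) ≈ 28.8906
y* = (k*)^α = 28.8906^0.5 ≈ 5.3750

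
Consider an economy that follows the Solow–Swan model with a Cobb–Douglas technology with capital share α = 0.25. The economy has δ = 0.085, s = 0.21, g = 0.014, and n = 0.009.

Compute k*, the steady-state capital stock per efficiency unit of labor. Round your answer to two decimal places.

k* = 2.43

In steady state, investment equals break-even investment: s·k^α = (n + g + δ)·k.
Rearranging, k^(1−α) = s / (n + g + δ).
k^0.75 = 0.21 / (0.009 + 0.014 + 0.085) = 0.21 / 0.108 = 1.9444
k* = 1.9444^(1/0.75) ≈ 2.4269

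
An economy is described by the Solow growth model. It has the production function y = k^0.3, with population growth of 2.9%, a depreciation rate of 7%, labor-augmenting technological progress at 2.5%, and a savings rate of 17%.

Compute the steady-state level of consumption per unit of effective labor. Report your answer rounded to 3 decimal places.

In steady state, investment equals break-even investment: s·k^α = (n + g + δ)·k.
Dividing both sides by k: k^(1−α) = s / (n + g + δ).
k^0.7 = 0.17 / (0.029 + 0.025 + 0.070) = 0.17 / 0.124 = 1.3710
k* = 1.3710^(1/0.7) ≈ 1.5695
y* = (k*)^α = 1.5695^0.3 ≈ 1.1448
c* = (1 − s)·y* = (1 − 0.17) × 1.1448 ≈ 0.9502

c* = 0.950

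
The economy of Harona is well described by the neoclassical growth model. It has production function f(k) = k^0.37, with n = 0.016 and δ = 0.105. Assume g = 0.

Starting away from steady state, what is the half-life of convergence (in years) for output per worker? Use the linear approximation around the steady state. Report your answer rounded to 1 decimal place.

Near the steady state the convergence rate is λ = (1 − α)(n + δ).
λ = (1 − 0.37) × 0.121 = 0.63 × 0.121 = 0.07623
Half-life = ln 2 / λ = 0.6931 / 0.07623 ≈ 9.09 years

t_½ ≈ 9.1 years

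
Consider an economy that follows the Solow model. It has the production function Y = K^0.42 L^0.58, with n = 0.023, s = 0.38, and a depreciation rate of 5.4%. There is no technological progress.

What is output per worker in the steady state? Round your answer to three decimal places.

y* ≈ 3.177

At the steady state, Δk = 0, so s·k^α = (n + δ)·k.
Dividing both sides by k: k^(1−α) = s / (n + δ).
k^0.58 = 0.38 / (0.023 + 0.054) = 0.38 / 0.077 = 4.9351
k* = 4.9351^(1/0.58) ≈ 15.6797
y* = (k*)^α = 15.6797^0.42 ≈ 3.1772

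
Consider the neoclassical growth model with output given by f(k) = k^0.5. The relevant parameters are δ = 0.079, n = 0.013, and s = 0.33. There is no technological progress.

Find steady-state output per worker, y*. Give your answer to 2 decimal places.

At the steady state, Δk = 0, so s·k^α = (n + δ)·k.
Rearranging, k^(1−α) = s / (n + δ).
k^0.5 = 0.33 / (0.013 + 0.079) = 0.33 / 0.092 = 3.5870
k* = 3.5870^(1/0.5) ≈ 12.8666
y* = (k*)^α = 12.8666^0.5 ≈ 3.5870

y* = 3.59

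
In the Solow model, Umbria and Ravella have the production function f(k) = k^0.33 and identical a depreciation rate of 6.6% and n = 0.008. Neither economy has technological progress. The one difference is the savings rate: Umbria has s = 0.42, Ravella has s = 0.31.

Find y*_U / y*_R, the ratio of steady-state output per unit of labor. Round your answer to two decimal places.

y*_U / y*_R ≈ 1.16

Steady-state y* = [s/(n + δ)]^(α/(1−α)), so the ratio is [ (s_U/(n + δ)_U) / (s_R/(n + δ)_R) ]^0.4925.
s_U/(n + δ)_U = 0.42/0.074 = 5.6757; s_R/(n + δ)_R = 0.31/0.074 = 4.1892.
Ratio = (5.6757/4.1892)^0.4925 = 1.3548^0.4925 ≈ 1.1613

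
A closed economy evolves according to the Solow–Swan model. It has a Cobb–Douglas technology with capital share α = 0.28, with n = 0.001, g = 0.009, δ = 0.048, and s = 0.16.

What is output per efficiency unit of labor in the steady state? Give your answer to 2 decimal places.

Steady state requires s·f(k) = (n + g + δ)·k, i.e. s·k^α = (n + g + δ)·k.
Dividing both sides by k: k^(1−α) = s / (n + g + δ).
k^0.72 = 0.16 / (0.001 + 0.009 + 0.048) = 0.16 / 0.058 = 2.7586
k* = 2.7586^(1/0.72) ≈ 4.0932
y* = (k*)^α = 4.0932^0.28 ≈ 1.4838

y* ≈ 1.48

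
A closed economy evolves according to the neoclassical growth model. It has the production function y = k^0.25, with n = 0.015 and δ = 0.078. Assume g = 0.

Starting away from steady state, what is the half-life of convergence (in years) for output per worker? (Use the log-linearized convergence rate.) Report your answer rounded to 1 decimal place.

Near the steady state the convergence rate is λ = (1 − α)(n + δ).
λ = (1 − 0.25) × 0.093 = 0.75 × 0.093 = 0.06975
Half-life = ln 2 / λ = 0.6931 / 0.06975 ≈ 9.94 years

half-life ≈ 9.9 years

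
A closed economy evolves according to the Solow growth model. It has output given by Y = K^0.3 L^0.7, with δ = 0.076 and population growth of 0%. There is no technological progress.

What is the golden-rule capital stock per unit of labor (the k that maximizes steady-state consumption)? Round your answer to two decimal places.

The golden rule sets f'(k) = n + δ, i.e. α·k^(α−1) = n + δ.
So k^(1−α) = α / (n + δ) = 0.3 / 0.076 = 3.9474.
k_gold = 3.9474^(1/0.7) ≈ 7.1101

k_gold ≈ 7.11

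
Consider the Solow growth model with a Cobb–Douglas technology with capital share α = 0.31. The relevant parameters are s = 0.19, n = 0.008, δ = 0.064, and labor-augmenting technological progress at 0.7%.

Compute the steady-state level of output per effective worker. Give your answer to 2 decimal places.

y* = 1.48

Steady state requires s·f(k) = (n + g + δ)·k, i.e. s·k^α = (n + g + δ)·k.
Dividing both sides by k: k^(1−α) = s / (n + g + δ).
k^0.69 = 0.19 / (0.008 + 0.007 + 0.064) = 0.19 / 0.079 = 2.4051
k* = 2.4051^(1/0.69) ≈ 3.5675
y* = (k*)^α = 3.5675^0.31 ≈ 1.4833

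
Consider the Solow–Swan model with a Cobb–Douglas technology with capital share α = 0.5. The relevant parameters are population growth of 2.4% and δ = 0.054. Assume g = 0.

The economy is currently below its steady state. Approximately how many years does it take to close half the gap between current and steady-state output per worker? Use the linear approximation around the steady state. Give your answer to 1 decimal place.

Near the steady state the convergence rate is λ = (1 − α)(n + δ).
λ = (1 − 0.5) × 0.078 = 0.5 × 0.078 = 0.0390
Half-life = ln 2 / λ = 0.6931 / 0.0390 ≈ 17.77 years

half-life ≈ 17.8 years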